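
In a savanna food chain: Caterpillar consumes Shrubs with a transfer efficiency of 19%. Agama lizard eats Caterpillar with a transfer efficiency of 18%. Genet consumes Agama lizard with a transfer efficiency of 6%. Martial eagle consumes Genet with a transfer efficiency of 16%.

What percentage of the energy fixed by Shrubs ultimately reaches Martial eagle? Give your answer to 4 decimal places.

Product of link efficiencies: 0.19 × 0.18 × 0.06 × 0.16 = 0.00032832
As a percentage: 0.00032832 × 100 = 0.0328%

0.0328%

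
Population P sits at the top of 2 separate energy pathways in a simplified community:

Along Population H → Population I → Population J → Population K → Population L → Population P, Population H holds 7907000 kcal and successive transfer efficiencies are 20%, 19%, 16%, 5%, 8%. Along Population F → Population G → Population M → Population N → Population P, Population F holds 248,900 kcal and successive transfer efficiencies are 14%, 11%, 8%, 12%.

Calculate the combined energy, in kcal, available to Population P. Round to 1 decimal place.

Via Population H: 7907000 × 0.2 × 0.19 × 0.16 × 0.05 × 0.08 = 192.29824 kcal
Via Population F: 248900 × 0.14 × 0.11 × 0.08 × 0.12 = 36.797376 kcal
Total at Population P: 192.29824 + 36.797376 = 229.095616 kcal

229.1 kcal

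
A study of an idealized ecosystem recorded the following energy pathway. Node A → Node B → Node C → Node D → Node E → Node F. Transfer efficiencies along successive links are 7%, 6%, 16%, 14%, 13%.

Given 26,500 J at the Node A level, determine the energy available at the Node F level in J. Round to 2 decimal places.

Node B: 26500 × 0.07 = 1855 J
Node C: 1855 × 0.06 = 111.3 J
Node D: 111.3 × 0.16 = 17.808 J
Node E: 17.808 × 0.14 = 2.49312 J
Node F: 2.49312 × 0.13 = 0.3241056 J

0.32 J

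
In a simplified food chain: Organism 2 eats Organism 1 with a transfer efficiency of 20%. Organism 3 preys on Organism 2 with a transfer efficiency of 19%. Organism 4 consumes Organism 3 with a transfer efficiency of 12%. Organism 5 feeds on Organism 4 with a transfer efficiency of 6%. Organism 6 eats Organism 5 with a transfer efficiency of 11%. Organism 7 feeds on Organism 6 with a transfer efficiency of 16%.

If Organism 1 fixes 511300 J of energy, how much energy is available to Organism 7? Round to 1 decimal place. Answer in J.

Organism 2: 511300 × 0.2 = 102260 J
Organism 3: 102260 × 0.19 = 19429.4 J
Organism 4: 19429.4 × 0.12 = 2331.528 J
Organism 5: 2331.528 × 0.06 = 139.89168 J
Organism 6: 139.89168 × 0.11 = 15.3880848 J
Organism 7: 15.3880848 × 0.16 = 2.462093568 J

2.5 J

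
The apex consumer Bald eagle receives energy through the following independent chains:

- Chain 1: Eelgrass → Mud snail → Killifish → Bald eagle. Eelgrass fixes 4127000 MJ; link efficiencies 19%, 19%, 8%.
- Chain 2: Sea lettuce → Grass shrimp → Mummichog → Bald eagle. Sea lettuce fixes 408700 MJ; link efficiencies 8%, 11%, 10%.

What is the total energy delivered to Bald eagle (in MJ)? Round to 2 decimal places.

12278.43 MJ

Chain 1: 4127000 × 0.19 × 0.19 × 0.08 = 11918.776 MJ
Chain 2: 408700 × 0.08 × 0.11 × 0.1 = 359.656 MJ
Total at Bald eagle: 11918.776 + 359.656 = 12278.432 MJ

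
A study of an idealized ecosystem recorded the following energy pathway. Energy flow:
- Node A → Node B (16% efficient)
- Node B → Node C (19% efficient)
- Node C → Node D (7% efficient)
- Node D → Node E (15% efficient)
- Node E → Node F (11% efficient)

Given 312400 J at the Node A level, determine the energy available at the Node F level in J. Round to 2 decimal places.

Node B: 312400 × 0.16 = 49984 J
Node C: 49984 × 0.19 = 9496.96 J
Node D: 9496.96 × 0.07 = 664.7872 J
Node E: 664.7872 × 0.15 = 99.71808 J
Node F: 99.71808 × 0.11 = 10.9689888 J

10.97 J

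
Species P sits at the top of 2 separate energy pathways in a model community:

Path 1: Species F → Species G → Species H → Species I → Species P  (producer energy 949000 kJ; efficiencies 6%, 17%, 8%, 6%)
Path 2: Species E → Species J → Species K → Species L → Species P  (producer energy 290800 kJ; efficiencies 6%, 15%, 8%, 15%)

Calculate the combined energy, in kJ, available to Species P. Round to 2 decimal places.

Path 1: 949000 × 0.06 × 0.17 × 0.08 × 0.06 = 46.46304 kJ
Path 2: 290800 × 0.06 × 0.15 × 0.08 × 0.15 = 31.4064 kJ
Total at Species P: 46.46304 + 31.4064 = 77.86944 kJ

77.87 kJ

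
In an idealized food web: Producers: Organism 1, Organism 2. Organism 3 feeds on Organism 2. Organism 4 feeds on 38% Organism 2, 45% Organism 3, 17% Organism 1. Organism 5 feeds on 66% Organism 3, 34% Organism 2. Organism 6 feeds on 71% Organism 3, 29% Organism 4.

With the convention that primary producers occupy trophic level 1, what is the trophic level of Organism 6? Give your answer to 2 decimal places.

Organism 3: 1 + 1 = 2
Organism 4: 1 + (0.38×1 + 0.45×2 + 0.17×1) = 2.45
Organism 5: 1 + (0.66×2 + 0.34×1) = 2.66
Organism 6: 1 + (0.71×2 + 0.29×2.45) = 3.1305

3.13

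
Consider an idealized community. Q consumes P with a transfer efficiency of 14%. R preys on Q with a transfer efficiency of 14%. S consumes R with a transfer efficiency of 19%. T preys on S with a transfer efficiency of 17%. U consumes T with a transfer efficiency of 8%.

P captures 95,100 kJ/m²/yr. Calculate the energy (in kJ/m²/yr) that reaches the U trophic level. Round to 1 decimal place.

4.8 kJ/m²/yr

Q: 95100 × 0.14 = 13314 kJ/m²/yr
R: 13314 × 0.14 = 1863.96 kJ/m²/yr
S: 1863.96 × 0.19 = 354.1524 kJ/m²/yr
T: 354.1524 × 0.17 = 60.205908 kJ/m²/yr
U: 60.205908 × 0.08 = 4.81647264 kJ/m²/yr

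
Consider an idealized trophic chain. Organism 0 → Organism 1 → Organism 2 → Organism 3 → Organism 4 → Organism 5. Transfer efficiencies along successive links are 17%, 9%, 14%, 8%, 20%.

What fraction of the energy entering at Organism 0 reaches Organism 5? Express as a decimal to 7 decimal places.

0.0000343

Product of link efficiencies: 0.17 × 0.09 × 0.14 × 0.08 × 0.2 = 0.000034272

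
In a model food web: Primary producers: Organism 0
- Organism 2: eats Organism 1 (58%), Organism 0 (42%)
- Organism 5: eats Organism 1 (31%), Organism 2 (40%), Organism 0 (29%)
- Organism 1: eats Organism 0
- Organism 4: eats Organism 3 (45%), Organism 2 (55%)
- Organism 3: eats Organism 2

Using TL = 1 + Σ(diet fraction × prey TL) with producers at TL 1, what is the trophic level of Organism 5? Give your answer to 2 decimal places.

2.94

Organism 1: 1 + 1 = 2
Organism 2: 1 + (0.58×2 + 0.42×1) = 2.58
Organism 3: 1 + 2.58 = 3.58
Organism 4: 1 + (0.45×3.58 + 0.55×2.58) = 4.03
Organism 5: 1 + (0.31×2 + 0.4×2.58 + 0.29×1) = 2.942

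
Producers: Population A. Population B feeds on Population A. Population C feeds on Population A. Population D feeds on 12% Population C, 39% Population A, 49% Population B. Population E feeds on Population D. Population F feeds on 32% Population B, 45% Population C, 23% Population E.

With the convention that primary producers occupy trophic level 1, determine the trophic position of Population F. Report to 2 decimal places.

Population B: 1 + 1 = 2
Population C: 1 + 1 = 2
Population D: 1 + (0.12×2 + 0.39×1 + 0.49×2) = 2.61
Population E: 1 + 2.61 = 3.61
Population F: 1 + (0.32×2 + 0.45×2 + 0.23×3.61) = 3.3703

3.37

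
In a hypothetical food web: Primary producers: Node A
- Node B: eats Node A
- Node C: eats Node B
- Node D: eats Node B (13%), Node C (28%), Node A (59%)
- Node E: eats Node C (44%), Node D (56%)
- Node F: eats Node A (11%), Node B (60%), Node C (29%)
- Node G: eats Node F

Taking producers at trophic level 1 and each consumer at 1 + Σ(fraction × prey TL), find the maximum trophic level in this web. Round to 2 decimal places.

Node B: 1 + 1 = 2
Node C: 1 + 2 = 3
Node D: 1 + (0.13×2 + 0.28×3 + 0.59×1) = 2.69
Node E: 1 + (0.44×3 + 0.56×2.69) = 3.8264
Node F: 1 + (0.11×1 + 0.6×2 + 0.29×3) = 3.18
Node G: 1 + 3.18 = 4.18

4.18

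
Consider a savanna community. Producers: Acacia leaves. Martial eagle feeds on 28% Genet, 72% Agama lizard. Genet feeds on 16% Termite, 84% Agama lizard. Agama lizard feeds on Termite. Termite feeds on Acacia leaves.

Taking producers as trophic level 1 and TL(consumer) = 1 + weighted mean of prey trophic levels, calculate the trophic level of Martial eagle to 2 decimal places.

4.24

Termite: 1 + 1 = 2
Agama lizard: 1 + 2 = 3
Genet: 1 + (0.16×2 + 0.84×3) = 3.84
Martial eagle: 1 + (0.28×3.84 + 0.72×3) = 4.2352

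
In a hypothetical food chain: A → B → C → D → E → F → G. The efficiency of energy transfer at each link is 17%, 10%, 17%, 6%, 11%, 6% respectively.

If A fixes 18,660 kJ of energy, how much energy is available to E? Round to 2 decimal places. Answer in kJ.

B: 18660 × 0.17 = 3172.2 kJ
C: 3172.2 × 0.1 = 317.22 kJ
D: 317.22 × 0.17 = 53.9274 kJ
E: 53.9274 × 0.06 = 3.235644 kJ

3.24 kJ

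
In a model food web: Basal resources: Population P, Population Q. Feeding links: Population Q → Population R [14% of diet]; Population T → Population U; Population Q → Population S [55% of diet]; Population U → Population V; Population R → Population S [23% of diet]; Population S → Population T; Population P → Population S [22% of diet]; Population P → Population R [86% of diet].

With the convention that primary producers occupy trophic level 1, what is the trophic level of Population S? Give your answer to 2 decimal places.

2.23

Population R: 1 + (0.14×1 + 0.86×1) = 2
Population S: 1 + (0.55×1 + 0.23×2 + 0.22×1) = 2.23
Population T: 1 + 2.23 = 3.23
Population U: 1 + 3.23 = 4.23
Population V: 1 + 4.23 = 5.23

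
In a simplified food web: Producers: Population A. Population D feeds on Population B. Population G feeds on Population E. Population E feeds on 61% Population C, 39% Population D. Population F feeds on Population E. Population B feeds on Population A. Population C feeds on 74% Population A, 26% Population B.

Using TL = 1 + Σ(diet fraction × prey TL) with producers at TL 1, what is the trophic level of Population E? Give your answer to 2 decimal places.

3.55

Population B: 1 + 1 = 2
Population C: 1 + (0.74×1 + 0.26×2) = 2.26
Population D: 1 + 2 = 3
Population E: 1 + (0.61×2.26 + 0.39×3) = 3.5486
Population F: 1 + 3.5486 = 4.5486
Population G: 1 + 3.5486 = 4.5486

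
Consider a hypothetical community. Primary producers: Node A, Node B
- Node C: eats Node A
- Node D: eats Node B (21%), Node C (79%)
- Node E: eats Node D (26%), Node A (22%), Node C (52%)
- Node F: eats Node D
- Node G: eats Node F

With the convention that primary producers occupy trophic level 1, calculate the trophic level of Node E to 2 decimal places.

2.99

Node C: 1 + 1 = 2
Node D: 1 + (0.21×1 + 0.79×2) = 2.79
Node E: 1 + (0.26×2.79 + 0.22×1 + 0.52×2) = 2.9854
Node F: 1 + 2.79 = 3.79
Node G: 1 + 3.79 = 4.79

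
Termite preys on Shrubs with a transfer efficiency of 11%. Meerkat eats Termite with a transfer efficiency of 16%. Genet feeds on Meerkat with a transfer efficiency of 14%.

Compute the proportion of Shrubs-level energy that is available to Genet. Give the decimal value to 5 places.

Product of link efficiencies: 0.11 × 0.16 × 0.14 = 0.002464

0.00246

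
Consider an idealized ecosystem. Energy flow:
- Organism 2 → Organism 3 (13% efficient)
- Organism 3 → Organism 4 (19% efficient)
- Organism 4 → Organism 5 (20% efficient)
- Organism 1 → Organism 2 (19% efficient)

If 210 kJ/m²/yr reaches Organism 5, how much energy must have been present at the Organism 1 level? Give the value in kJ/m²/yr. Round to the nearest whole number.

223737 kJ/m²/yr

Cumulative transfer efficiency: 0.19 × 0.13 × 0.19 × 0.2 = 0.0009386
Organism 1 energy = 210 / 0.0009386 = 223737 kJ/m²/yr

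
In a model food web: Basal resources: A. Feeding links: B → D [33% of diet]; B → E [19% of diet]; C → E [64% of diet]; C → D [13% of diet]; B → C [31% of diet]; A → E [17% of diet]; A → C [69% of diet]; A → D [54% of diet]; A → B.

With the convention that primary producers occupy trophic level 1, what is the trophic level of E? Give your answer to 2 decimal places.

3.03

B: 1 + 1 = 2
C: 1 + (0.69×1 + 0.31×2) = 2.31
D: 1 + (0.54×1 + 0.13×2.31 + 0.33×2) = 2.5003
E: 1 + (0.17×1 + 0.64×2.31 + 0.19×2) = 3.0284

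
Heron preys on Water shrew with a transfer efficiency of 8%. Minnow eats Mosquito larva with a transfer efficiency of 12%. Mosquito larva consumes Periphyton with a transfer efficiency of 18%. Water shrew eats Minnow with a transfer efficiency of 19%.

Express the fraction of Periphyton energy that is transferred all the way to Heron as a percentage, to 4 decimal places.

Product of link efficiencies: 0.18 × 0.12 × 0.19 × 0.08 = 0.00032832
As a percentage: 0.00032832 × 100 = 0.0328%

0.0328%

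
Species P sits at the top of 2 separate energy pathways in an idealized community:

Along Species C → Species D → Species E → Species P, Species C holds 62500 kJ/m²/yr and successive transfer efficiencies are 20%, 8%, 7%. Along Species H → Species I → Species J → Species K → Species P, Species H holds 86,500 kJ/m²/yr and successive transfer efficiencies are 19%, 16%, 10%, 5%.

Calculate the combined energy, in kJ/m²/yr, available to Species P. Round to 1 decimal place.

83.1 kJ/m²/yr

Via Species C: 62500 × 0.2 × 0.08 × 0.07 = 70 kJ/m²/yr
Via Species H: 86500 × 0.19 × 0.16 × 0.1 × 0.05 = 13.148 kJ/m²/yr
Total at Species P: 70 + 13.148 = 83.148 kJ/m²/yr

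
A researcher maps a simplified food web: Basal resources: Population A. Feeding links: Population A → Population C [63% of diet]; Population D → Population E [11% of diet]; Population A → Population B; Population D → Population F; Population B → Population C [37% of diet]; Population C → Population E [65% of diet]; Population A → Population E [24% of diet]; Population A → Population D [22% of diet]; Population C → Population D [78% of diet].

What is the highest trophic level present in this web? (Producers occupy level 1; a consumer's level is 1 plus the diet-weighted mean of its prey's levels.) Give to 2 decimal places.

Population B: 1 + 1 = 2
Population C: 1 + (0.37×2 + 0.63×1) = 2.37
Population D: 1 + (0.78×2.37 + 0.22×1) = 3.0686
Population E: 1 + (0.11×3.0686 + 0.65×2.37 + 0.24×1) = 3.118046
Population F: 1 + 3.0686 = 4.0686

4.07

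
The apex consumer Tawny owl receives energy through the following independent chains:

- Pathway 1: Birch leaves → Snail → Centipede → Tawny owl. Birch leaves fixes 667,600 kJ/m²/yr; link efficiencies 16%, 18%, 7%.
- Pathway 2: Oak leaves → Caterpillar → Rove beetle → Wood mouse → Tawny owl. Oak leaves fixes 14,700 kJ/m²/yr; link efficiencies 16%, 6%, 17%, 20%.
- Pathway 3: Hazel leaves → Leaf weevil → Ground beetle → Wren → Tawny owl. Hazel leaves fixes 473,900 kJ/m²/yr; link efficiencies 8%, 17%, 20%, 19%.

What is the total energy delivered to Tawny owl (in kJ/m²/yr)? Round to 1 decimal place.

Pathway 1: 667600 × 0.16 × 0.18 × 0.07 = 1345.8816 kJ/m²/yr
Pathway 2: 14700 × 0.16 × 0.06 × 0.17 × 0.2 = 4.79808 kJ/m²/yr
Pathway 3: 473900 × 0.08 × 0.17 × 0.2 × 0.19 = 244.91152 kJ/m²/yr
Total at Tawny owl: 1345.8816 + 4.79808 + 244.91152 = 1595.5912 kJ/m²/yr

1595.6 kJ/m²/yr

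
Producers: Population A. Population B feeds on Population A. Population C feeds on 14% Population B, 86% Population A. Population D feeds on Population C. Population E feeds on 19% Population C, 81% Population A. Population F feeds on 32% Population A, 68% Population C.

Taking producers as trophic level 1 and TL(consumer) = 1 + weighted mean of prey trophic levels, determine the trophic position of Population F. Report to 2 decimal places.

2.78

Population B: 1 + 1 = 2
Population C: 1 + (0.14×2 + 0.86×1) = 2.14
Population D: 1 + 2.14 = 3.14
Population E: 1 + (0.19×2.14 + 0.81×1) = 2.2166
Population F: 1 + (0.32×1 + 0.68×2.14) = 2.7752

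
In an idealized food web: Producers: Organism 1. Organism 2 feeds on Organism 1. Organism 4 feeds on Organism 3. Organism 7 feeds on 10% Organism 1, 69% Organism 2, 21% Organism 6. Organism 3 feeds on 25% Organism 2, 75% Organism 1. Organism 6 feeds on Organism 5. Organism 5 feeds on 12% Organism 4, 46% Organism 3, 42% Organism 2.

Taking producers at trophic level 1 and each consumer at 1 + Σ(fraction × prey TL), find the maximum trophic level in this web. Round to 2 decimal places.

4.27

Organism 2: 1 + 1 = 2
Organism 3: 1 + (0.25×2 + 0.75×1) = 2.25
Organism 4: 1 + 2.25 = 3.25
Organism 5: 1 + (0.12×3.25 + 0.46×2.25 + 0.42×2) = 3.265
Organism 6: 1 + 3.265 = 4.265
Organism 7: 1 + (0.1×1 + 0.69×2 + 0.21×4.265) = 3.37565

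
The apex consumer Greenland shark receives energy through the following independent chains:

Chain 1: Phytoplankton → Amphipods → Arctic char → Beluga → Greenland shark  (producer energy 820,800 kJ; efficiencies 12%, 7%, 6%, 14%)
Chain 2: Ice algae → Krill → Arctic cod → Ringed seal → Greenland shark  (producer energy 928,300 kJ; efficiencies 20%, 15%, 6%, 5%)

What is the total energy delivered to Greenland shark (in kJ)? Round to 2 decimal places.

Chain 1: 820800 × 0.12 × 0.07 × 0.06 × 0.14 = 57.915648 kJ
Chain 2: 928300 × 0.2 × 0.15 × 0.06 × 0.05 = 83.547 kJ
Total at Greenland shark: 57.915648 + 83.547 = 141.462648 kJ

141.46 kJ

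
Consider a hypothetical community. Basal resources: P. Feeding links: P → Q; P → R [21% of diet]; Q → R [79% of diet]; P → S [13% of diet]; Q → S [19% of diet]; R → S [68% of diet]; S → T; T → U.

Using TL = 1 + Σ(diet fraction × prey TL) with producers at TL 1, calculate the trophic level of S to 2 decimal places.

Q: 1 + 1 = 2
R: 1 + (0.21×1 + 0.79×2) = 2.79
S: 1 + (0.13×1 + 0.19×2 + 0.68×2.79) = 3.4072
T: 1 + 3.4072 = 4.4072
U: 1 + 4.4072 = 5.4072

3.41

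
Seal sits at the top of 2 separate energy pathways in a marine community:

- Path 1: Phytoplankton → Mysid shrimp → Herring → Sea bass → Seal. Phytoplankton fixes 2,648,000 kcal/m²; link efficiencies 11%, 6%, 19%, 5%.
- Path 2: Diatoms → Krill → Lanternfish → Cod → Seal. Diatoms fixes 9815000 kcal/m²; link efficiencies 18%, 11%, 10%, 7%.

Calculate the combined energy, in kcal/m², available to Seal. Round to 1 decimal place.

1526.4 kcal/m²

Path 1: 2648000 × 0.11 × 0.06 × 0.19 × 0.05 = 166.0296 kcal/m²
Path 2: 9815000 × 0.18 × 0.11 × 0.1 × 0.07 = 1360.359 kcal/m²
Total at Seal: 166.0296 + 1360.359 = 1526.3886 kcal/m²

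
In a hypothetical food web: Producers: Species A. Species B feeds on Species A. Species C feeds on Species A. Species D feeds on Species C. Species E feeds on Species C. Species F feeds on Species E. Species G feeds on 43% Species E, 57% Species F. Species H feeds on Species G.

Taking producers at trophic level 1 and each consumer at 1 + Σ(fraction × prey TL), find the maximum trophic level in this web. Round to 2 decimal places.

5.57

Species B: 1 + 1 = 2
Species C: 1 + 1 = 2
Species D: 1 + 2 = 3
Species E: 1 + 2 = 3
Species F: 1 + 3 = 4
Species G: 1 + (0.43×3 + 0.57×4) = 4.57
Species H: 1 + 4.57 = 5.57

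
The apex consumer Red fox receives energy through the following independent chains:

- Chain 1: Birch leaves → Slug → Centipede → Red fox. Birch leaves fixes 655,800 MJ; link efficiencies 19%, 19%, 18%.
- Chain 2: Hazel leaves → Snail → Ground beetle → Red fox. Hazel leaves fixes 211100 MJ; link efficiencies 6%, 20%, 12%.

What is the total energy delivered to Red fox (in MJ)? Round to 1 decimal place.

4565.4 MJ

Chain 1: 655800 × 0.19 × 0.19 × 0.18 = 4261.3884 MJ
Chain 2: 211100 × 0.06 × 0.2 × 0.12 = 303.984 MJ
Total at Red fox: 4261.3884 + 303.984 = 4565.3724 MJ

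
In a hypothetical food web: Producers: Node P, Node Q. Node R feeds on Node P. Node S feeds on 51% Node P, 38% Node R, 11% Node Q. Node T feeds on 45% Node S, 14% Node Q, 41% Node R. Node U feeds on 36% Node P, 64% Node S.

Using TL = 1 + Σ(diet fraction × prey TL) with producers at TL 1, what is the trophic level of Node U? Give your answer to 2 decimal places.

2.88

Node R: 1 + 1 = 2
Node S: 1 + (0.51×1 + 0.38×2 + 0.11×1) = 2.38
Node T: 1 + (0.45×2.38 + 0.14×1 + 0.41×2) = 3.031
Node U: 1 + (0.36×1 + 0.64×2.38) = 2.8832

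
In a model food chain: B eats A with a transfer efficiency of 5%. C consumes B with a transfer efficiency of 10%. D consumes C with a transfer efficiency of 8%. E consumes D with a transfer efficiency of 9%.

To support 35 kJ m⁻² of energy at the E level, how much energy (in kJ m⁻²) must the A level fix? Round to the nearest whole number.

972222 kJ m⁻²

Cumulative transfer efficiency: 0.05 × 0.1 × 0.08 × 0.09 = 0.000036
A energy = 35 / 0.000036 = 972222 kJ m⁻²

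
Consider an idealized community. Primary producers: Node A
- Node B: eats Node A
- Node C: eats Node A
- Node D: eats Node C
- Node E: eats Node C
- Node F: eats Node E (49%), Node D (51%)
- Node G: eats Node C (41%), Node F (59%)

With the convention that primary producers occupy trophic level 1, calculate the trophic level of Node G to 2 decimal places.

4.18

Node B: 1 + 1 = 2
Node C: 1 + 1 = 2
Node D: 1 + 2 = 3
Node E: 1 + 2 = 3
Node F: 1 + (0.49×3 + 0.51×3) = 4
Node G: 1 + (0.41×2 + 0.59×4) = 4.18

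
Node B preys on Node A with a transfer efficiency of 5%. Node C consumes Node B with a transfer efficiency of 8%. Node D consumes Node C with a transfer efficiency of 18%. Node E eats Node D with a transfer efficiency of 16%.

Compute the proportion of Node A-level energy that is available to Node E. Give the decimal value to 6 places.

Product of link efficiencies: 0.05 × 0.08 × 0.18 × 0.16 = 0.0001152

0.000115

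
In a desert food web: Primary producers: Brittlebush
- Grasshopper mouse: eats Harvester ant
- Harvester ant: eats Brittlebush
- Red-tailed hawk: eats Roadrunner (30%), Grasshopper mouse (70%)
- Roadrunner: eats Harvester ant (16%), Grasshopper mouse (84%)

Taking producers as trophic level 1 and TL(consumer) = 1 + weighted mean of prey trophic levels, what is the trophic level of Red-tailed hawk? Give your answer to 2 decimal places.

Harvester ant: 1 + 1 = 2
Grasshopper mouse: 1 + 2 = 3
Roadrunner: 1 + (0.16×2 + 0.84×3) = 3.84
Red-tailed hawk: 1 + (0.3×3.84 + 0.7×3) = 4.252

4.25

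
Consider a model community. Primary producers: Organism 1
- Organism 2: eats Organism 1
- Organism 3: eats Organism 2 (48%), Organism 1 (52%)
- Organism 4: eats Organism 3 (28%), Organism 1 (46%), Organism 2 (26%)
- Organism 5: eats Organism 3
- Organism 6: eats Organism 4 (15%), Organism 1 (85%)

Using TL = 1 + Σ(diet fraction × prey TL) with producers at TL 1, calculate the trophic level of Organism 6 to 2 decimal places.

2.25

Organism 2: 1 + 1 = 2
Organism 3: 1 + (0.48×2 + 0.52×1) = 2.48
Organism 4: 1 + (0.28×2.48 + 0.46×1 + 0.26×2) = 2.6744
Organism 5: 1 + 2.48 = 3.48
Organism 6: 1 + (0.15×2.6744 + 0.85×1) = 2.25116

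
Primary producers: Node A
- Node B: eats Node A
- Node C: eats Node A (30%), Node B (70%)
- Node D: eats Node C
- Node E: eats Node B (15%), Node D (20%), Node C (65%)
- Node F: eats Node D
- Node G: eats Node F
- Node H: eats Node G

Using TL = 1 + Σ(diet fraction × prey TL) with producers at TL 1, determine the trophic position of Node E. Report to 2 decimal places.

3.80

Node B: 1 + 1 = 2
Node C: 1 + (0.3×1 + 0.7×2) = 2.7
Node D: 1 + 2.7 = 3.7
Node E: 1 + (0.15×2 + 0.2×3.7 + 0.65×2.7) = 3.795
Node F: 1 + 3.7 = 4.7
Node G: 1 + 4.7 = 5.7
Node H: 1 + 5.7 = 6.7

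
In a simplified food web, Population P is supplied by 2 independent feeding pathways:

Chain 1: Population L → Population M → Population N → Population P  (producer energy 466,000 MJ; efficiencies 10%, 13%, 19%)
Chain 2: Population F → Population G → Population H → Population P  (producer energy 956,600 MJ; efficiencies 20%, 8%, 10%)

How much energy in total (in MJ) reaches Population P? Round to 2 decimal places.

Chain 1: 466000 × 0.1 × 0.13 × 0.19 = 1151.02 MJ
Chain 2: 956600 × 0.2 × 0.08 × 0.1 = 1530.56 MJ
Total at Population P: 1151.02 + 1530.56 = 2681.58 MJ

2681.58 MJ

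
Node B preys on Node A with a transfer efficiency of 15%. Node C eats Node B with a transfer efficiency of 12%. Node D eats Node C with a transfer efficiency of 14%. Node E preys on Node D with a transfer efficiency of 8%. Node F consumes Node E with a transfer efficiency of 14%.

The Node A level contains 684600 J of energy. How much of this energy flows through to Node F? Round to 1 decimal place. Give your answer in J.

19.3 J

Node B: 684600 × 0.15 = 102690 J
Node C: 102690 × 0.12 = 12322.8 J
Node D: 12322.8 × 0.14 = 1725.192 J
Node E: 1725.192 × 0.08 = 138.01536 J
Node F: 138.01536 × 0.14 = 19.3221504 J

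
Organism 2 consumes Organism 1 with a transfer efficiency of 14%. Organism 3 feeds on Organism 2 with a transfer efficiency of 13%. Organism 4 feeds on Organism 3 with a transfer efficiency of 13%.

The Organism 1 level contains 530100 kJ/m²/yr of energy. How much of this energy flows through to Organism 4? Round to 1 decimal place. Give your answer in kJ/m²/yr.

1254.2 kJ/m²/yr

Organism 2: 530100 × 0.14 = 74214 kJ/m²/yr
Organism 3: 74214 × 0.13 = 9647.82 kJ/m²/yr
Organism 4: 9647.82 × 0.13 = 1254.2166 kJ/m²/yr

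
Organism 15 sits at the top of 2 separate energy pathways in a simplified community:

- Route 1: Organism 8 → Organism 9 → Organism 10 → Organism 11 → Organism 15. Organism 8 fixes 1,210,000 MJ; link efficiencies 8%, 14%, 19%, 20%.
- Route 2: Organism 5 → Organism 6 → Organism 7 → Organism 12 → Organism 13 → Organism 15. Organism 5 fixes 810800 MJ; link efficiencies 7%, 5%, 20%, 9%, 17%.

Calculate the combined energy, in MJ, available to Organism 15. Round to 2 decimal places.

Route 1: 1210000 × 0.08 × 0.14 × 0.19 × 0.2 = 514.976 MJ
Route 2: 810800 × 0.07 × 0.05 × 0.2 × 0.09 × 0.17 = 8.683668 MJ
Total at Organism 15: 514.976 + 8.683668 = 523.659668 MJ

523.66 MJ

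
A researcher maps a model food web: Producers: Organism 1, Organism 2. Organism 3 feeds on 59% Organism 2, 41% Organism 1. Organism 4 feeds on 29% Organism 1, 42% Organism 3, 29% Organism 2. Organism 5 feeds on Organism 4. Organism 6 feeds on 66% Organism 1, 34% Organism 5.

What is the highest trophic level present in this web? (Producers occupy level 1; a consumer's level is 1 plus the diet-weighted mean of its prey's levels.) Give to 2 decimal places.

Organism 3: 1 + (0.59×1 + 0.41×1) = 2
Organism 4: 1 + (0.29×1 + 0.42×2 + 0.29×1) = 2.42
Organism 5: 1 + 2.42 = 3.42
Organism 6: 1 + (0.66×1 + 0.34×3.42) = 2.8228

3.42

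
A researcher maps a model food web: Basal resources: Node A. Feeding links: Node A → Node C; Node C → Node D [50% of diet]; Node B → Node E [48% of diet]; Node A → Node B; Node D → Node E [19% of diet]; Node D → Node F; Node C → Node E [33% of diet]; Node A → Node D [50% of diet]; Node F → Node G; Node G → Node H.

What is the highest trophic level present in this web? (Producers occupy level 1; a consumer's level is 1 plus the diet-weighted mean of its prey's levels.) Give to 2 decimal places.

Node B: 1 + 1 = 2
Node C: 1 + 1 = 2
Node D: 1 + (0.5×2 + 0.5×1) = 2.5
Node E: 1 + (0.33×2 + 0.48×2 + 0.19×2.5) = 3.095
Node F: 1 + 2.5 = 3.5
Node G: 1 + 3.5 = 4.5
Node H: 1 + 4.5 = 5.5

5.50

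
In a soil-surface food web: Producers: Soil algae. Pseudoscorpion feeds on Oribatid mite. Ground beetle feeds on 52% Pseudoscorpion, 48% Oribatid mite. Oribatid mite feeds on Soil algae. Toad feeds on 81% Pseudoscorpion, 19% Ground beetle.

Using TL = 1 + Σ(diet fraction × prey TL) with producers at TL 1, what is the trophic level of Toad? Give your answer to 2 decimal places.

4.10

Oribatid mite: 1 + 1 = 2
Pseudoscorpion: 1 + 2 = 3
Ground beetle: 1 + (0.52×3 + 0.48×2) = 3.52
Toad: 1 + (0.81×3 + 0.19×3.52) = 4.0988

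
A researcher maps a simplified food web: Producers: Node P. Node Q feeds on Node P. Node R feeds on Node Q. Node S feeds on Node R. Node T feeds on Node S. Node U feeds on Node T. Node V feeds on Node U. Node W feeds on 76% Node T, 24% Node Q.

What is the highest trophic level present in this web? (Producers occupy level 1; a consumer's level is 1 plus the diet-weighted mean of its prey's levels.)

Node Q: 1 + 1 = 2
Node R: 1 + 2 = 3
Node S: 1 + 3 = 4
Node T: 1 + 4 = 5
Node U: 1 + 5 = 6
Node V: 1 + 6 = 7
Node W: 1 + (0.76×5 + 0.24×2) = 5.28

7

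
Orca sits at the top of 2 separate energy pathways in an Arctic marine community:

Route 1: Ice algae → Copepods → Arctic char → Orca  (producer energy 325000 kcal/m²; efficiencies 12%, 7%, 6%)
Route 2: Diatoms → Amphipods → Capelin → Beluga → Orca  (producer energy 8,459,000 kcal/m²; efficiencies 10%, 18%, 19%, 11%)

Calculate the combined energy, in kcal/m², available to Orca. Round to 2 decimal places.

3346.08 kcal/m²

Route 1: 325000 × 0.12 × 0.07 × 0.06 = 163.8 kcal/m²
Route 2: 8459000 × 0.1 × 0.18 × 0.19 × 0.11 = 3182.2758 kcal/m²
Total at Orca: 163.8 + 3182.2758 = 3346.0758 kcal/m²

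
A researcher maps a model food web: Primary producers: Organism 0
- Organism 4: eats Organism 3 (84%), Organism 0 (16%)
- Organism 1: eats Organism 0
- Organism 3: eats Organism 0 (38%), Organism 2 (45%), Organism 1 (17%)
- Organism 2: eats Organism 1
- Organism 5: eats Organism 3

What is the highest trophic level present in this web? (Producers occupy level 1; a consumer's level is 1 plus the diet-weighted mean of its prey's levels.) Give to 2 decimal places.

Organism 1: 1 + 1 = 2
Organism 2: 1 + 2 = 3
Organism 3: 1 + (0.38×1 + 0.45×3 + 0.17×2) = 3.07
Organism 4: 1 + (0.84×3.07 + 0.16×1) = 3.7388
Organism 5: 1 + 3.07 = 4.07

4.07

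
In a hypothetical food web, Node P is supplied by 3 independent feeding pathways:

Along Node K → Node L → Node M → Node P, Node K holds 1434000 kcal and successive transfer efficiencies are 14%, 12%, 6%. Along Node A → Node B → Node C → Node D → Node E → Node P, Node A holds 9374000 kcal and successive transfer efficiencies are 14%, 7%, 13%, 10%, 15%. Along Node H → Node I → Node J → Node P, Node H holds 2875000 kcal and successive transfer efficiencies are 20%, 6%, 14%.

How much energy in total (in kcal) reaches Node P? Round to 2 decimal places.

Via Node K: 1434000 × 0.14 × 0.12 × 0.06 = 1445.472 kcal
Via Node A: 9374000 × 0.14 × 0.07 × 0.13 × 0.1 × 0.15 = 179.13714 kcal
Via Node H: 2875000 × 0.2 × 0.06 × 0.14 = 4830 kcal
Total at Node P: 1445.472 + 179.13714 + 4830 = 6454.60914 kcal

6454.61 kcal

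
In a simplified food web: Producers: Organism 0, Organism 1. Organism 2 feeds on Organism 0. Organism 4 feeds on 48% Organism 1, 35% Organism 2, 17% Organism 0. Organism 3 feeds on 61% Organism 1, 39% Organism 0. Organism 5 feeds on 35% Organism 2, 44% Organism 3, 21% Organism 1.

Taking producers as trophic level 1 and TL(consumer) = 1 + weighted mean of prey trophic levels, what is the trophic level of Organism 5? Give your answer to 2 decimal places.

Organism 2: 1 + 1 = 2
Organism 3: 1 + (0.61×1 + 0.39×1) = 2
Organism 4: 1 + (0.48×1 + 0.35×2 + 0.17×1) = 2.35
Organism 5: 1 + (0.35×2 + 0.44×2 + 0.21×1) = 2.79

2.79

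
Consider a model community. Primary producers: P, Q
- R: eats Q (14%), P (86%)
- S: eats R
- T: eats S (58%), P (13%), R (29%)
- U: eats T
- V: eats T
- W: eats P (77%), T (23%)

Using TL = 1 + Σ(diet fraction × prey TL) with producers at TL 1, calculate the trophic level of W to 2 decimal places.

R: 1 + (0.14×1 + 0.86×1) = 2
S: 1 + 2 = 3
T: 1 + (0.58×3 + 0.13×1 + 0.29×2) = 3.45
U: 1 + 3.45 = 4.45
V: 1 + 3.45 = 4.45
W: 1 + (0.77×1 + 0.23×3.45) = 2.5635

2.56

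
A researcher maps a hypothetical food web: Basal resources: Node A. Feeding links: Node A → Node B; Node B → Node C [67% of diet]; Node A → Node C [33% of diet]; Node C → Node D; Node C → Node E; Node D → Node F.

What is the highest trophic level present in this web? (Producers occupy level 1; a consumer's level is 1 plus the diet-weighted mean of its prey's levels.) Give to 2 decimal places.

Node B: 1 + 1 = 2
Node C: 1 + (0.67×2 + 0.33×1) = 2.67
Node D: 1 + 2.67 = 3.67
Node E: 1 + 2.67 = 3.67
Node F: 1 + 3.67 = 4.67

4.67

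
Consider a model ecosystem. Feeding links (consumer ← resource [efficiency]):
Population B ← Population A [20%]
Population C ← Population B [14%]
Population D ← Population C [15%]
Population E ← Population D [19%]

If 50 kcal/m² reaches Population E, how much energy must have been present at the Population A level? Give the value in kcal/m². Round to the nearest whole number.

62657 kcal/m²

Cumulative transfer efficiency: 0.2 × 0.14 × 0.15 × 0.19 = 0.000798
Population A energy = 50 / 0.000798 = 62657 kcal/m²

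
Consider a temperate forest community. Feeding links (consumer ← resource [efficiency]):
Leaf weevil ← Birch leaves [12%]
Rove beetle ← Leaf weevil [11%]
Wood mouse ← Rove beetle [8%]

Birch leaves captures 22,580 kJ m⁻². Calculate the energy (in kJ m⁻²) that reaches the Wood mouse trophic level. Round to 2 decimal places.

Leaf weevil: 22580 × 0.12 = 2709.6 kJ m⁻²
Rove beetle: 2709.6 × 0.11 = 298.056 kJ m⁻²
Wood mouse: 298.056 × 0.08 = 23.84448 kJ m⁻²

23.84 kJ m⁻²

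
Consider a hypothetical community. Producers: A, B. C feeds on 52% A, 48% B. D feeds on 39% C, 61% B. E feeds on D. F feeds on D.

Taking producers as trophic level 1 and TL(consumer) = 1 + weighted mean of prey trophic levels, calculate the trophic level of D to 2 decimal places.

2.39

C: 1 + (0.52×1 + 0.48×1) = 2
D: 1 + (0.39×2 + 0.61×1) = 2.39
E: 1 + 2.39 = 3.39
F: 1 + 2.39 = 3.39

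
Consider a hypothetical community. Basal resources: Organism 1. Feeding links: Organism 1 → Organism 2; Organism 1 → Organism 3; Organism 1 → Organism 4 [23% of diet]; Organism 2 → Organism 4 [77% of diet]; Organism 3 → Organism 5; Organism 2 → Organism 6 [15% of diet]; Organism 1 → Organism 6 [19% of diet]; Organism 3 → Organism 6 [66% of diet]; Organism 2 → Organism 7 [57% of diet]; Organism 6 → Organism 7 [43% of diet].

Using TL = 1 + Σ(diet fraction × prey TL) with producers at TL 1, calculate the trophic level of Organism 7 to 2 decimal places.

3.35

Organism 2: 1 + 1 = 2
Organism 3: 1 + 1 = 2
Organism 4: 1 + (0.23×1 + 0.77×2) = 2.77
Organism 5: 1 + 2 = 3
Organism 6: 1 + (0.15×2 + 0.19×1 + 0.66×2) = 2.81
Organism 7: 1 + (0.57×2 + 0.43×2.81) = 3.3483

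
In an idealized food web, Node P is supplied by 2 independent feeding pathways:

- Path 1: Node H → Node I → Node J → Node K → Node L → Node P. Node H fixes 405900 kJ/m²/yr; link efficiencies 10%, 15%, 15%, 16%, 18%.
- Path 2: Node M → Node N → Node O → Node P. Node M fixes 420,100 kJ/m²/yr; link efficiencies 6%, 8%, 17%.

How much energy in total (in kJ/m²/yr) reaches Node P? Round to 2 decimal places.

369.10 kJ/m²/yr

Path 1: 405900 × 0.1 × 0.15 × 0.15 × 0.16 × 0.18 = 26.30232 kJ/m²/yr
Path 2: 420100 × 0.06 × 0.08 × 0.17 = 342.8016 kJ/m²/yr
Total at Node P: 26.30232 + 342.8016 = 369.10392 kJ/m²/yr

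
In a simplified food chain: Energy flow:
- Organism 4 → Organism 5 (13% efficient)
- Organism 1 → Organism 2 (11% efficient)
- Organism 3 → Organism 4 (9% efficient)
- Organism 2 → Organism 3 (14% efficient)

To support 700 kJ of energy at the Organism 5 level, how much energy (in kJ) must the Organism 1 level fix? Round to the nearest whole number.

3885004 kJ

Cumulative transfer efficiency: 0.11 × 0.14 × 0.09 × 0.13 = 0.00018018
Organism 1 energy = 700 / 0.00018018 = 3885004 kJ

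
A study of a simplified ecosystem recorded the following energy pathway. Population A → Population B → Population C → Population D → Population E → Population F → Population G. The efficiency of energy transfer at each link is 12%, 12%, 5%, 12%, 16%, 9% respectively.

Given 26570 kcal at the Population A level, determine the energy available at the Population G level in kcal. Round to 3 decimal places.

Population B: 26570 × 0.12 = 3188.4 kcal
Population C: 3188.4 × 0.12 = 382.608 kcal
Population D: 382.608 × 0.05 = 19.1304 kcal
Population E: 19.1304 × 0.12 = 2.295648 kcal
Population F: 2.295648 × 0.16 = 0.36730368 kcal
Population G: 0.36730368 × 0.09 = 0.0330573312 kcal

0.033 kcal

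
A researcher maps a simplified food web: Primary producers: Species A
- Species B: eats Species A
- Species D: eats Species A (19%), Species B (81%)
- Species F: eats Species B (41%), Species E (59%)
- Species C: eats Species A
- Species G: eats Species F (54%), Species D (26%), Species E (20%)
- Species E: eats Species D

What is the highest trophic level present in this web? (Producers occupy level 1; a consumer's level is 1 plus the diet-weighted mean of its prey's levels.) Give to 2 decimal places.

Species B: 1 + 1 = 2
Species C: 1 + 1 = 2
Species D: 1 + (0.19×1 + 0.81×2) = 2.81
Species E: 1 + 2.81 = 3.81
Species F: 1 + (0.41×2 + 0.59×3.81) = 4.0679
Species G: 1 + (0.54×4.0679 + 0.26×2.81 + 0.2×3.81) = 4.689266

4.69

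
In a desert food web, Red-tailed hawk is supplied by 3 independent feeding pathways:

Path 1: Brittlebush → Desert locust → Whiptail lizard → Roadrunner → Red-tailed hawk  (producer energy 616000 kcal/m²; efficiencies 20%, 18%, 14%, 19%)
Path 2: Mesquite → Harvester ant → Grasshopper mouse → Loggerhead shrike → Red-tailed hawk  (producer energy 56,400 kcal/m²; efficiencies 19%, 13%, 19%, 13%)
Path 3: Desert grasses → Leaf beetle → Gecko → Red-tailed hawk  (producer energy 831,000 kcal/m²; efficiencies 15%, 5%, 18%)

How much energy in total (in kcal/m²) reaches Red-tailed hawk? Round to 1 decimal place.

Path 1: 616000 × 0.2 × 0.18 × 0.14 × 0.19 = 589.8816 kcal/m²
Path 2: 56400 × 0.19 × 0.13 × 0.19 × 0.13 = 34.409076 kcal/m²
Path 3: 831000 × 0.15 × 0.05 × 0.18 = 1121.85 kcal/m²
Total at Red-tailed hawk: 589.8816 + 34.409076 + 1121.85 = 1746.140676 kcal/m²

1746.1 kcal/m²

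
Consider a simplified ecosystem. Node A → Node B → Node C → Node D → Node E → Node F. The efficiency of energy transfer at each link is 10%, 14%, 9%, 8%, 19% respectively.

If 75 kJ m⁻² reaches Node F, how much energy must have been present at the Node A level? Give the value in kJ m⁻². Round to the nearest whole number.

Cumulative transfer efficiency: 0.1 × 0.14 × 0.09 × 0.08 × 0.19 = 0.000019152
Node A energy = 75 / 0.000019152 = 3916040 kJ m⁻²

3916040 kJ m⁻²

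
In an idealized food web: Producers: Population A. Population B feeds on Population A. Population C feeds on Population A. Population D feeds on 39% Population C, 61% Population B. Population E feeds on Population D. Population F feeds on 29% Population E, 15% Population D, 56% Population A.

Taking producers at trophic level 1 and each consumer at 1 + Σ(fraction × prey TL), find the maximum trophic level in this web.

Population B: 1 + 1 = 2
Population C: 1 + 1 = 2
Population D: 1 + (0.39×2 + 0.61×2) = 3
Population E: 1 + 3 = 4
Population F: 1 + (0.29×4 + 0.15×3 + 0.56×1) = 3.17

4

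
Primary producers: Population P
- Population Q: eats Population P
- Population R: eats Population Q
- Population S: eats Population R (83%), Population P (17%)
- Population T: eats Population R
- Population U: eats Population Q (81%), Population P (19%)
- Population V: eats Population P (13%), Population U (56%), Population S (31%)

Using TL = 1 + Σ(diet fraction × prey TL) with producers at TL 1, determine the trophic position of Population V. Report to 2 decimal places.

Population Q: 1 + 1 = 2
Population R: 1 + 2 = 3
Population S: 1 + (0.83×3 + 0.17×1) = 3.66
Population T: 1 + 3 = 4
Population U: 1 + (0.81×2 + 0.19×1) = 2.81
Population V: 1 + (0.13×1 + 0.56×2.81 + 0.31×3.66) = 3.8382

3.84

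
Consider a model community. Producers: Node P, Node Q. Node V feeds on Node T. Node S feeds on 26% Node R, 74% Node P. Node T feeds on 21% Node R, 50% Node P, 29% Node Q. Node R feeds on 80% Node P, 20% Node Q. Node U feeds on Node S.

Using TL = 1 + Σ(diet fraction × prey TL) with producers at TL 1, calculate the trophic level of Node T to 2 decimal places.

2.21

Node R: 1 + (0.8×1 + 0.2×1) = 2
Node S: 1 + (0.26×2 + 0.74×1) = 2.26
Node T: 1 + (0.21×2 + 0.5×1 + 0.29×1) = 2.21
Node U: 1 + 2.26 = 3.26
Node V: 1 + 2.21 = 3.21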